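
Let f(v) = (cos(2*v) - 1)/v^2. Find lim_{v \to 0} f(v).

-2

Direct substitution gives 0/0.
Apply L'Hôpital: lim (-2*sin(2*v))/(2*v), still 0/0.
After 2 applications of L'Hôpital's rule the quotient is (-4*cos(2*v))/(2); substituting v = 0 gives -2.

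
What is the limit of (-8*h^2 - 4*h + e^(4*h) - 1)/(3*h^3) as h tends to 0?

32/9

Direct substitution gives 0/0.
Apply L'Hôpital: lim (-16*h + 4*e^(4*h) - 4)/(9*h^2), still 0/0.
Apply L'Hôpital: lim (16*e^(4*h) - 16)/(18*h), still 0/0.
After 3 applications of L'Hôpital's rule the quotient is (64*e^(4*h))/(18); substituting h = 0 gives 32/9.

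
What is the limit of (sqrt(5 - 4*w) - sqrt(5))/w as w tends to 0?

-2*√(5)/5

A 0/0 form; rationalise with √(5 - 4w) + √5. This collapses the numerator to -4w, leaving -4/(√(5 - 4w) + √5) → -4/(2√5) = -2*√(5)/5.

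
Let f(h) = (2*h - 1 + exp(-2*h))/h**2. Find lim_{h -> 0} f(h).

2

Direct substitution gives 0/0.
Apply L'Hôpital: lim (2 - 2*e^(-2*h))/(2*h), still 0/0.
After 2 applications of L'Hôpital's rule the quotient is (4*e^(-2*h))/(2); substituting h = 0 gives 2.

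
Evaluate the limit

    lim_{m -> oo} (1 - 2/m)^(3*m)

Write it as [(1 - 2/m)^m]^(3) · (1 - 2/m)^(0). The bracketed term tends to e^(-2) and the second factor to 1, so the limit is e^(-6).

e^(-6)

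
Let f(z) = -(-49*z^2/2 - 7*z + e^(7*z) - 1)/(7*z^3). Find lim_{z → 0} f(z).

Direct substitution gives 0/0.
Apply L'Hôpital: lim (-49*z + 7*e^(7*z) - 7)/(-21*z^2), still 0/0.
Apply L'Hôpital: lim (49*e^(7*z) - 49)/(-42*z), still 0/0.
After 3 applications of L'Hôpital's rule the quotient is (343*e^(7*z))/(-42); substituting z = 0 gives -49/6.

-49/6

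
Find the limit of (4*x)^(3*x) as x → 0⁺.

Base → 0⁺ and exponent → 0⁺: a 0^0 form.
Take logs: 3x·ln(4x). This is 0·(−∞); rewriting as ln(4x)/(1/(3x)) and applying L'Hôpital gives 0.
Hence the limit is e^0 = 1.

1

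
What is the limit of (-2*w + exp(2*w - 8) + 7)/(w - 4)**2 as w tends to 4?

Direct substitution gives 0/0.
Apply L'Hôpital: lim (2*e^(2*w - 8) - 2)/(2*w - 8), still 0/0.
After 2 applications of L'Hôpital's rule the quotient is (4*e^(2*w - 8))/(2); substituting w = 4 gives 2.

2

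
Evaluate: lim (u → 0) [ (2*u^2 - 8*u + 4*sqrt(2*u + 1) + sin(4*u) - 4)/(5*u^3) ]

-26/15

Substitution gives 0/0 (the numerator vanishes to order 3).
Expand each term to order u^3: the coefficient of u^3 in sin(4u) is -32/3 and in 4·√(1 + 2u) is 2.
Lower-order terms cancel with the polynomial part, so the numerator is (-26/3)·u^3 + o(u^3), and the limit is (-26/3)/(5) = -26/15.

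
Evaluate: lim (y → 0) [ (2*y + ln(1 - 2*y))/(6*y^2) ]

Direct substitution gives 0/0.
Apply L'Hôpital: lim (2 - 2/(1 - 2*y))/(12*y), still 0/0.
After 2 applications of L'Hôpital's rule the quotient is (-4/(1 - 2*y)^2)/(12); substituting y = 0 gives -1/3.

-1/3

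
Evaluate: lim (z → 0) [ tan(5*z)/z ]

5

Substitution gives 0/0.
Since tan(u)/u → 1 as u → 0, tan(5z)/(5z) → 1 and the limit is 5.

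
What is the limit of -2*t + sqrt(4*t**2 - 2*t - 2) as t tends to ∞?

-1/2

An ∞ − ∞ form. Rationalising with the conjugate, the difference becomes (-2t - 2) / (√(4*t^2 - 2*t - 2) + 2t).
For large t the denominator behaves like 2·2t, so the quotient tends to -2/4 = -1/2.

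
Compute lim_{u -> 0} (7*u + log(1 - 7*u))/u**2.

-49/2

Direct substitution gives 0/0.
Apply L'Hôpital: lim (7 - 7/(1 - 7*u))/(2*u), still 0/0.
After 2 applications of L'Hôpital's rule the quotient is (-49/(1 - 7*u)^2)/(2); substituting u = 0 gives -49/2.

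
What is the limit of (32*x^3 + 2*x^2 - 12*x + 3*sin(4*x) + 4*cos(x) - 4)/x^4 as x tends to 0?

Substitution gives 0/0; apply L'Hôpital's rule 4 times.
After differentiating numerator and denominator 4 times the quotient is (768*sin(4*x) + 4*cos(x))/(24); at x = 0 this is 1/6.

1/6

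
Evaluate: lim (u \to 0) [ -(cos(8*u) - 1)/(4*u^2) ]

8

Direct substitution gives 0/0.
Apply L'Hôpital: lim (-8*sin(8*u))/(-8*u), still 0/0.
After 2 applications of L'Hôpital's rule the quotient is (-64*cos(8*u))/(-8); substituting u = 0 gives 8.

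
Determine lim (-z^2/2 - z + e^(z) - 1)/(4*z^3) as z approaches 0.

1/24

Direct substitution gives 0/0.
Apply L'Hôpital: lim (-z + e^(z) - 1)/(12*z^2), still 0/0.
Apply L'Hôpital: lim (e^(z) - 1)/(24*z), still 0/0.
After 3 applications of L'Hôpital's rule the quotient is (e^(z))/(24); substituting z = 0 gives 1/24.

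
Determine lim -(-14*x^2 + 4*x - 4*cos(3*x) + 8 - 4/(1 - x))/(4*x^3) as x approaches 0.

Substitution gives 0/0 (the numerator vanishes to order 3).
Expand each term to order x^3: the coefficient of x^3 in -4·cos(3x) is 0 and in -4·1/(1 - x) is -4.
Lower-order terms cancel with the polynomial part, so the numerator is (-4)·x^3 + o(x^3), and the limit is (-4)/(-4) = 1.

1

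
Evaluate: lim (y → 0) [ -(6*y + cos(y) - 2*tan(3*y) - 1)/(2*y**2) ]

Substitution gives 0/0 (the numerator vanishes to order 2).
Expand each term to order y^2: the coefficient of y^2 in -2·tan(3y) is 0 and in cos(y) is -1/2.
Lower-order terms cancel with the polynomial part, so the numerator is (-1/2)·y^2 + o(y^2), and the limit is (-1/2)/(-2) = 1/4.

1/4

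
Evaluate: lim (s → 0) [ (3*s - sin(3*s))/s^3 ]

9/2

Direct substitution gives 0/0.
Apply L'Hôpital: lim (3 - 3*cos(3*s))/(3*s^2), still 0/0.
Apply L'Hôpital: lim (9*sin(3*s))/(6*s), still 0/0.
After 3 applications of L'Hôpital's rule the quotient is (27*cos(3*s))/(6); substituting s = 0 gives 9/2.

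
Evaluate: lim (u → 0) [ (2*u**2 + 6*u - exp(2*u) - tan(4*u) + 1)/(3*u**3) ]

-68/9

Substitution gives 0/0 (the numerator vanishes to order 3).
Expand each term to order u^3: the coefficient of u^3 in −tan(4u) is -64/3 and in −e^(2u) is -4/3.
Lower-order terms cancel with the polynomial part, so the numerator is (-68/3)·u^3 + o(u^3), and the limit is (-68/3)/(3) = -68/9.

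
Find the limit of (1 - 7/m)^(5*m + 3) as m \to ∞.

Let L be the limit and take ln: ln L = lim (5m + 3)·ln(1 - 7/m) = lim (5m + 3)·(-7/m + O(1/m²)) = -35.
Hence L = e^(-35).

e^(-35)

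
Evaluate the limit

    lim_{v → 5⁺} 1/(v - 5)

As v → 5⁺, (v - 5) → 0⁺, so (v - 5)^1 → 0⁺ and 1/(v - 5)^1 → ∞.

∞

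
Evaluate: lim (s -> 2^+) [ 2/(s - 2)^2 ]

As s → 2⁺, (s - 2) → 0⁺, so (s - 2)^2 → 0⁺ and 2/(s - 2)^2 → ∞.

∞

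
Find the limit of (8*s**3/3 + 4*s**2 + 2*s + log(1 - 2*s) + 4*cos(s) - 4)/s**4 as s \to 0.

-23/6

Substitution gives 0/0; apply L'Hôpital's rule 4 times.
After differentiating numerator and denominator 4 times the quotient is (4*cos(s) - 96/(2*s - 1)^4)/(24); at s = 0 this is -23/6.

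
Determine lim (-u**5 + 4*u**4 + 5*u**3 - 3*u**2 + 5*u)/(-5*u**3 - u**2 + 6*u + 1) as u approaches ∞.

The numerator has higher degree (5 > 3); the quotient behaves like (-1/(-5))·u^2 for large |u|.
As u → +∞ this diverges to ∞.

∞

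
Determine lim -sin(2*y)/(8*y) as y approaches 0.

-1/4

Substitution gives 0/0.
Write it as (2/(-8))·sin(2y)/(2y); since sin(u)/u → 1, the limit is -1/4.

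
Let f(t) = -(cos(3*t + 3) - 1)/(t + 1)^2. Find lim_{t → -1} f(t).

Direct substitution gives 0/0.
Apply L'Hôpital: lim (-3*sin(3*t + 3))/(-2*t - 2), still 0/0.
After 2 applications of L'Hôpital's rule the quotient is (-9*cos(3*t + 3))/(-2); substituting t = -1 gives 9/2.

9/2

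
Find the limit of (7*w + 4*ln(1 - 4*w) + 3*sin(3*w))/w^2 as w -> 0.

-32

Substitution gives 0/0 (the numerator vanishes to order 2).
Expand each term to order w^2: the coefficient of w^2 in 4·ln(1 - 4w) is -32 and in 3·sin(3w) is 0.
Lower-order terms cancel with the polynomial part, so the numerator is (-32)·w^2 + o(w^2), and the limit is (-32)/(1) = -32.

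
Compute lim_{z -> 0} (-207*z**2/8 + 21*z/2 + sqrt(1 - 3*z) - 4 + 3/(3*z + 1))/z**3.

Substitution gives 0/0; apply L'Hôpital's rule 3 times.
After differentiating numerator and denominator 3 times the quotient is (-486/(3*z + 1)^4 - 81/(8*(1 - 3*z)^(5/2)))/(6); at z = 0 this is -1323/16.

-1323/16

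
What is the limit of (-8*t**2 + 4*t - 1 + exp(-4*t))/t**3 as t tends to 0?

Direct substitution gives 0/0.
Apply L'Hôpital: lim (-16*t + 4 - 4*e^(-4*t))/(3*t^2), still 0/0.
Apply L'Hôpital: lim (-16 + 16*e^(-4*t))/(6*t), still 0/0.
After 3 applications of L'Hôpital's rule the quotient is (-64*e^(-4*t))/(6); substituting t = 0 gives -32/3.

-32/3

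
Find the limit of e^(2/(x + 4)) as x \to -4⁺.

As x → -4⁺, 2/(x + 4) → +∞, so e^(2/(x + 4)) → ∞.

∞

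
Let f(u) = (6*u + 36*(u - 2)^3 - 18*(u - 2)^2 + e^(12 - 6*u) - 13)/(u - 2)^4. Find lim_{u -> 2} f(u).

54

Direct substitution gives 0/0.
Apply L'Hôpital: lim (-36*u + 108*(u - 2)^2 - 6*e^(12 - 6*u) + 78)/(4*(u - 2)^3), still 0/0.
Apply L'Hôpital: lim (216*u + 36*e^(12 - 6*u) - 468)/(12*(u - 2)^2), still 0/0.
Apply L'Hôpital: lim (216 - 216*e^(12 - 6*u))/(24*u - 48), still 0/0.
After 4 applications of L'Hôpital's rule the quotient is (1296*e^(12 - 6*u))/(24); substituting u = 2 gives 54.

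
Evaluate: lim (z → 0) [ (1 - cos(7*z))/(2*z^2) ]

Substitution gives 0/0.
Use (1 − cos u)/u² → 1/2 with u = 7z: the limit is 7²/(2·2) = 49/4.

49/4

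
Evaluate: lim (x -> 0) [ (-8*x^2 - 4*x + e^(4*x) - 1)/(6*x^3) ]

16/9

Direct substitution gives 0/0.
Apply L'Hôpital: lim (-16*x + 4*e^(4*x) - 4)/(18*x^2), still 0/0.
Apply L'Hôpital: lim (16*e^(4*x) - 16)/(36*x), still 0/0.
After 3 applications of L'Hôpital's rule the quotient is (64*e^(4*x))/(36); substituting x = 0 gives 16/9.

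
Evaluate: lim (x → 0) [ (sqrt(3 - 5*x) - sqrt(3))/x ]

-5*√(3)/6

A 0/0 form; rationalise with √(3 - 5x) + √3. This collapses the numerator to -5x, leaving -5/(√(3 - 5x) + √3) → -5/(2√3) = -5*√(3)/6.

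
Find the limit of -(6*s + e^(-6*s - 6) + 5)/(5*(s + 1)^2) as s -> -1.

-18/5

Direct substitution gives 0/0.
Apply L'Hôpital: lim (6 - 6*e^(-6*s - 6))/(-10*s - 10), still 0/0.
After 2 applications of L'Hôpital's rule the quotient is (36*e^(-6*s - 6))/(-10); substituting s = -1 gives -18/5.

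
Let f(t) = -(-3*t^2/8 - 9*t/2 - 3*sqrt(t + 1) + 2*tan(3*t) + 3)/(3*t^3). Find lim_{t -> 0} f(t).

-95/16

Substitution gives 0/0; apply L'Hôpital's rule 3 times.
After differentiating numerator and denominator 3 times the quotient is (324*tan(3*t)^2/cos(3*t)^2 + 108/cos(3*t)^2 - 9/(8*(t + 1)^(5/2)))/(-18); at t = 0 this is -95/16.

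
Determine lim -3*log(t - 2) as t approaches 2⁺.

∞

As t → 2⁺, t - 2 → 0⁺ and ln(t - 2) → −∞.
Multiplying by -3 gives ∞.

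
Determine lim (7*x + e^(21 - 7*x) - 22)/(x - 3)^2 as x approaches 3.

Direct substitution gives 0/0.
Apply L'Hôpital: lim (7 - 7*e^(21 - 7*x))/(2*x - 6), still 0/0.
After 2 applications of L'Hôpital's rule the quotient is (49*e^(21 - 7*x))/(2); substituting x = 3 gives 49/2.

49/2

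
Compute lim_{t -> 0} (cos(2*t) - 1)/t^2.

Direct substitution gives 0/0.
Apply L'Hôpital: lim (-2*sin(2*t))/(2*t), still 0/0.
After 2 applications of L'Hôpital's rule the quotient is (-4*cos(2*t))/(2); substituting t = 0 gives -2.

-2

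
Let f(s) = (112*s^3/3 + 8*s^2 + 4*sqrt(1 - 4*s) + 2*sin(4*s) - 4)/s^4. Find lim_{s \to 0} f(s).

-40

Substitution gives 0/0; apply L'Hôpital's rule 4 times.
After differentiating numerator and denominator 4 times the quotient is (512*sin(4*s) - 960/(1 - 4*s)^(7/2))/(24); at s = 0 this is -40.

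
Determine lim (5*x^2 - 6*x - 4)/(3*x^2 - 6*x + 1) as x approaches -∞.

5/3

Numerator and denominator both have degree 2.
Dividing every term by x^2, all lower-order terms vanish and the limit is the ratio of leading coefficients, 5/(3) = 5/3.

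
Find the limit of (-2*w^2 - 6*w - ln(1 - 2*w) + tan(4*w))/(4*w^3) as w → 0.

6

Substitution gives 0/0 (the numerator vanishes to order 3).
Expand each term to order w^3: the coefficient of w^3 in −ln(1 - 2w) is 8/3 and in tan(4w) is 64/3.
Lower-order terms cancel with the polynomial part, so the numerator is (24)·w^3 + o(w^3), and the limit is (24)/(4) = 6.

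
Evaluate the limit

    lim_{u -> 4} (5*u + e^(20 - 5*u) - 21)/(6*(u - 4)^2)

25/12

Direct substitution gives 0/0.
Apply L'Hôpital: lim (5 - 5*e^(20 - 5*u))/(12*u - 48), still 0/0.
After 2 applications of L'Hôpital's rule the quotient is (25*e^(20 - 5*u))/(12); substituting u = 4 gives 25/12.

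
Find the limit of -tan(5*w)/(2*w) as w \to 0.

Substitution gives 0/0.
Since tan(u)/u → 1 as u → 0, tan(5w)/(5w) → 1 and the limit is 5/(-2) = -5/2.

-5/2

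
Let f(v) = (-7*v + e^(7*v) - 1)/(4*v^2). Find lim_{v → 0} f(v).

Direct substitution gives 0/0.
Apply L'Hôpital: lim (7*e^(7*v) - 7)/(8*v), still 0/0.
After 2 applications of L'Hôpital's rule the quotient is (49*e^(7*v))/(8); substituting v = 0 gives 49/8.

49/8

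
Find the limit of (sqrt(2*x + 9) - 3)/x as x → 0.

1/3

A 0/0 form; rationalise with √(9 + 2x) + √9. This collapses the numerator to 2x, leaving 2/(√(9 + 2x) + √9) → 2/(2√9) = 1/3.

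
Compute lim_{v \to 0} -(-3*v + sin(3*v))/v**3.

Direct substitution gives 0/0.
Apply L'Hôpital: lim (3*cos(3*v) - 3)/(-3*v^2), still 0/0.
Apply L'Hôpital: lim (-9*sin(3*v))/(-6*v), still 0/0.
After 3 applications of L'Hôpital's rule the quotient is (-27*cos(3*v))/(-6); substituting v = 0 gives 9/2.

9/2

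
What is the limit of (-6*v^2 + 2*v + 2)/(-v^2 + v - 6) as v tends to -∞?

6

Numerator and denominator both have degree 2.
Dividing every term by v^2, all lower-order terms vanish and the limit is the ratio of leading coefficients, -6/(-1) = 6.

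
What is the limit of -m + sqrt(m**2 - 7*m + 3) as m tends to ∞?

This has the form ∞ − ∞. Multiply and divide by the conjugate √(m^2 - 7*m + 3) + m.
That gives (-7m + 3) / (√(m^2 - 7*m + 3) + m).
Divide numerator and denominator by m: the limit is -7/(2·1) = -7/2.

-7/2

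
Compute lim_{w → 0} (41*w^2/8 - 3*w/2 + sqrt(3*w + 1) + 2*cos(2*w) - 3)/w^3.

Substitution gives 0/0 (the numerator vanishes to order 3).
Expand each term to order w^3: the coefficient of w^3 in √(1 + 3w) is 27/16 and in 2·cos(2w) is 0.
Lower-order terms cancel with the polynomial part, so the numerator is (27/16)·w^3 + o(w^3), and the limit is (27/16)/(1) = 27/16.

27/16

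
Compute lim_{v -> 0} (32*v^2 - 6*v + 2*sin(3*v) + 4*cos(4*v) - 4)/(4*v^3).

Substitution gives 0/0 (the numerator vanishes to order 3).
Expand each term to order v^3: the coefficient of v^3 in 4·cos(4v) is 0 and in 2·sin(3v) is -9.
Lower-order terms cancel with the polynomial part, so the numerator is (-9)·v^3 + o(v^3), and the limit is (-9)/(4) = -9/4.

-9/4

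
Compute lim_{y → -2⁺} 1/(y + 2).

∞

As y → -2⁺, (y + 2) → 0⁺, so (y + 2)^1 → 0⁺ and 1/(y + 2)^1 → ∞.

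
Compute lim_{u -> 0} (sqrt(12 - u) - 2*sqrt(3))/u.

-√(3)/12

Substitution gives 0/0. Multiply numerator and denominator by the conjugate √(12 - u) + √12.
The numerator becomes (12 - u) − 12 = -u, so the expression simplifies to -1/(√(12 - u) + √12).
Letting u → 0 gives -1/(2√12) = -√(3)/12.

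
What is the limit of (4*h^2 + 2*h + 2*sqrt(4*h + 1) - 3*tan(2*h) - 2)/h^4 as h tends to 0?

-20

Substitution gives 0/0 (the numerator vanishes to order 4).
Expand each term to order h^4: the coefficient of h^4 in 2·√(1 + 4h) is -20 and in -3·tan(2h) is 0.
Lower-order terms cancel with the polynomial part, so the numerator is (-20)·h^4 + o(h^4), and the limit is (-20)/(1) = -20.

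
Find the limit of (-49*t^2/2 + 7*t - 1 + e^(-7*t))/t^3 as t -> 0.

-343/6

Direct substitution gives 0/0.
Apply L'Hôpital: lim (-49*t + 7 - 7*e^(-7*t))/(3*t^2), still 0/0.
Apply L'Hôpital: lim (-49 + 49*e^(-7*t))/(6*t), still 0/0.
After 3 applications of L'Hôpital's rule the quotient is (-343*e^(-7*t))/(6); substituting t = 0 gives -343/6.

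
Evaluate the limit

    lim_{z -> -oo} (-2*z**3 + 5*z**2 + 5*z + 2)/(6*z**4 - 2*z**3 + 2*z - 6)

0

The denominator has degree 4 and the numerator degree 3. Dividing numerator and denominator by z^4 sends every term to 0 except the leading denominator term, so the limit is 0.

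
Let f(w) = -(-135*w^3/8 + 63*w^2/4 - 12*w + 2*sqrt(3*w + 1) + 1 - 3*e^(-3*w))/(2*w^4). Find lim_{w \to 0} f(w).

1053/128

Substitution gives 0/0; apply L'Hôpital's rule 4 times.
After differentiating numerator and denominator 4 times the quotient is (-243*e^(-3*w) - 1215/(8*(3*w + 1)^(7/2)))/(-48); at w = 0 this is 1053/128.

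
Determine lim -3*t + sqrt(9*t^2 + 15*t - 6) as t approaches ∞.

5/2

An ∞ − ∞ form. Rationalising with the conjugate, the difference becomes (15t - 6) / (√(9*t^2 + 15*t - 6) + 3t).
For large t the denominator behaves like 2·3t, so the quotient tends to 15/6 = 5/2.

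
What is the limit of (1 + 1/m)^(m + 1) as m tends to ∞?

e

The base → 1 and the exponent → ∞: a 1^∞ form.
Take logarithms: (m + 1)·ln(1 + 1/m). Since ln(1+u) ~ u for small u, this behaves like (m)·(1/m) → 1.
So the limit is e^(1).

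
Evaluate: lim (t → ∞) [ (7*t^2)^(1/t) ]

1

Base → ∞ and exponent → 0: an ∞^0 form.
Take logs: (1/t)·ln(7·t^2) = (ln 7 + 2·ln t)/t → 0.
So the limit is e^0 = 1.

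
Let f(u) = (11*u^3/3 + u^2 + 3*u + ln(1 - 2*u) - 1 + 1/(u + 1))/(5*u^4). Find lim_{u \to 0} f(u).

-3/5

Substitution gives 0/0; apply L'Hôpital's rule 4 times.
After differentiating numerator and denominator 4 times the quotient is (-96/(2*u - 1)^4 + 24/(u + 1)^5)/(120); at u = 0 this is -3/5.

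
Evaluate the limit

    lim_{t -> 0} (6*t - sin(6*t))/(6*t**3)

Direct substitution gives 0/0.
Apply L'Hôpital: lim (6 - 6*cos(6*t))/(18*t^2), still 0/0.
Apply L'Hôpital: lim (36*sin(6*t))/(36*t), still 0/0.
After 3 applications of L'Hôpital's rule the quotient is (216*cos(6*t))/(36); substituting t = 0 gives 6.

6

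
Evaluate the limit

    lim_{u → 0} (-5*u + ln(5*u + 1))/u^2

-25/2

Direct substitution gives 0/0.
Apply L'Hôpital: lim (-5 + 5/(5*u + 1))/(2*u), still 0/0.
After 2 applications of L'Hôpital's rule the quotient is (-25/(5*u + 1)^2)/(2); substituting u = 0 gives -25/2.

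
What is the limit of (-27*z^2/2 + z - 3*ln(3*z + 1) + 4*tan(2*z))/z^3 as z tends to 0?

-49/3

Substitution gives 0/0 (the numerator vanishes to order 3).
Expand each term to order z^3: the coefficient of z^3 in 4·tan(2z) is 32/3 and in -3·ln(1 + 3z) is -27.
Lower-order terms cancel with the polynomial part, so the numerator is (-49/3)·z^3 + o(z^3), and the limit is (-49/3)/(1) = -49/3.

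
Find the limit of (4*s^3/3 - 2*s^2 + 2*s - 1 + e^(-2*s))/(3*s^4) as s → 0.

2/9

Direct substitution gives 0/0.
Apply L'Hôpital: lim (4*s^2 - 4*s + 2 - 2*e^(-2*s))/(12*s^3), still 0/0.
Apply L'Hôpital: lim (8*s - 4 + 4*e^(-2*s))/(36*s^2), still 0/0.
Apply L'Hôpital: lim (8 - 8*e^(-2*s))/(72*s), still 0/0.
After 4 applications of L'Hôpital's rule the quotient is (16*e^(-2*s))/(72); substituting s = 0 gives 2/9.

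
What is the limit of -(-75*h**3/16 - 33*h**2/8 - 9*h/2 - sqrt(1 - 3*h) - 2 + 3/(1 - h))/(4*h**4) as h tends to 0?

Substitution gives 0/0 (the numerator vanishes to order 4).
Expand each term to order h^4: the coefficient of h^4 in −√(1 - 3h) is 405/128 and in 3·1/(1 - h) is 3.
Lower-order terms cancel with the polynomial part, so the numerator is (789/128)·h^4 + o(h^4), and the limit is (789/128)/(-4) = -789/512.

-789/512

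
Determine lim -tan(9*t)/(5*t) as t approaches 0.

-9/5

Substitution gives 0/0.
Since tan(u)/u → 1 as u → 0, tan(9t)/(9t) → 1 and the limit is 9/(-5) = -9/5.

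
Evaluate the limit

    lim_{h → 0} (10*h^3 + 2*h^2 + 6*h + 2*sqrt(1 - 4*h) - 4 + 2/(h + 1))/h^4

-18

Substitution gives 0/0 (the numerator vanishes to order 4).
Expand each term to order h^4: the coefficient of h^4 in 2·√(1 - 4h) is -20 and in 2·1/(1 + h) is 2.
Lower-order terms cancel with the polynomial part, so the numerator is (-18)·h^4 + o(h^4), and the limit is (-18)/(1) = -18.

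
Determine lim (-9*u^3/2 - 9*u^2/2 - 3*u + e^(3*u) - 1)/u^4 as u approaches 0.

Direct substitution gives 0/0.
Apply L'Hôpital: lim (-27*u^2/2 - 9*u + 3*e^(3*u) - 3)/(4*u^3), still 0/0.
Apply L'Hôpital: lim (-27*u + 9*e^(3*u) - 9)/(12*u^2), still 0/0.
Apply L'Hôpital: lim (27*e^(3*u) - 27)/(24*u), still 0/0.
After 4 applications of L'Hôpital's rule the quotient is (81*e^(3*u))/(24); substituting u = 0 gives 27/8.

27/8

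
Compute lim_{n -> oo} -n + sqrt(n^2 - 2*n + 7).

This has the form ∞ − ∞. Multiply and divide by the conjugate √(n^2 - 2*n + 7) + n.
That gives (-2n + 7) / (√(n^2 - 2*n + 7) + n).
Divide numerator and denominator by n: the limit is -2/(2·1) = -1.

-1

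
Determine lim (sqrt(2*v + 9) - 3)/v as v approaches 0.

Substitution gives 0/0. Multiply numerator and denominator by the conjugate √(9 + 2v) + √9.
The numerator becomes (9 + 2v) − 9 = 2v, so the expression simplifies to 2/(√(9 + 2v) + √9).
Letting v → 0 gives 2/(2√9) = 1/3.

1/3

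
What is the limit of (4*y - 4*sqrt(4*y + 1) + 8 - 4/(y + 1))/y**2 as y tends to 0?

Substitution gives 0/0 (the numerator vanishes to order 2).
Expand each term to order y^2: the coefficient of y^2 in -4·√(1 + 4y) is 8 and in -4·1/(1 + y) is -4.
Lower-order terms cancel with the polynomial part, so the numerator is (4)·y^2 + o(y^2), and the limit is (4)/(1) = 4.

4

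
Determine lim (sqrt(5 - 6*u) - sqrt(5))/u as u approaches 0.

-3*√(5)/5

A 0/0 form; rationalise with √(5 - 6u) + √5. This collapses the numerator to -6u, leaving -6/(√(5 - 6u) + √5) → -6/(2√5) = -3*√(5)/5.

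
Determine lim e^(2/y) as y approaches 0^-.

As y → 0⁻, 2/(y) → −∞, so e^(2/(y)) → 0.

0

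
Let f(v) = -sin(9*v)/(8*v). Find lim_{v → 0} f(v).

-9/8

Substitution gives 0/0.
Write it as (9/(-8))·sin(9v)/(9v); since sin(u)/u → 1, the limit is -9/8.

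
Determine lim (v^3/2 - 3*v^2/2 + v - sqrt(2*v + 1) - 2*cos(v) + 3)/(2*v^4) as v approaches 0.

13/48

Substitution gives 0/0 (the numerator vanishes to order 4).
Expand each term to order v^4: the coefficient of v^4 in −√(1 + 2v) is 5/8 and in -2·cos(v) is -1/12.
Lower-order terms cancel with the polynomial part, so the numerator is (13/24)·v^4 + o(v^4), and the limit is (13/24)/(2) = 13/48.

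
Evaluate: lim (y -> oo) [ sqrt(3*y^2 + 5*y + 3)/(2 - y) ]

For large |y|, √(3*y^2 + 5*y + 3) ≈ √3·|y| and the denominator ≈ -y.
Since y → +∞, |y| = y, giving √3/(-1) = -√(3).

-√(3)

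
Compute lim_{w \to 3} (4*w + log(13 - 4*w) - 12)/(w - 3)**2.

-8

Direct substitution gives 0/0.
Apply L'Hôpital: lim (4 - 4/(13 - 4*w))/(2*w - 6), still 0/0.
After 2 applications of L'Hôpital's rule the quotient is (-16/(13 - 4*w)^2)/(2); substituting w = 3 gives -8.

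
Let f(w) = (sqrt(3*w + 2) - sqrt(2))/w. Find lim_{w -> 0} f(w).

3*√(2)/4

Substitution gives 0/0. Multiply numerator and denominator by the conjugate √(2 + 3w) + √2.
The numerator becomes (2 + 3w) − 2 = 3w, so the expression simplifies to 3/(√(2 + 3w) + √2).
Letting w → 0 gives 3/(2√2) = 3*√(2)/4.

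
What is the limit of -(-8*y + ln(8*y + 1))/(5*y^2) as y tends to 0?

32/5

Direct substitution gives 0/0.
Apply L'Hôpital: lim (-8 + 8/(8*y + 1))/(-10*y), still 0/0.
After 2 applications of L'Hôpital's rule the quotient is (-64/(8*y + 1)^2)/(-10); substituting y = 0 gives 32/5.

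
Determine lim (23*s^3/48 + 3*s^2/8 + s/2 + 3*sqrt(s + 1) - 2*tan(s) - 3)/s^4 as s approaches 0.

Substitution gives 0/0; apply L'Hôpital's rule 4 times.
After differentiating numerator and denominator 4 times the quotient is (16*tan(s)/cos(s)^2 - 48*tan(s)/cos(s)^4 - 45/(16*(s + 1)^(7/2)))/(24); at s = 0 this is -15/128.

-15/128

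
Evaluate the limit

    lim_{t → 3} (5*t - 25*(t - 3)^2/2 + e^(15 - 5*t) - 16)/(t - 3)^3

Direct substitution gives 0/0.
Apply L'Hôpital: lim (-25*t - 5*e^(15 - 5*t) + 80)/(3*(t - 3)^2), still 0/0.
Apply L'Hôpital: lim (25*e^(15 - 5*t) - 25)/(6*t - 18), still 0/0.
After 3 applications of L'Hôpital's rule the quotient is (-125*e^(15 - 5*t))/(6); substituting t = 3 gives -125/6.

-125/6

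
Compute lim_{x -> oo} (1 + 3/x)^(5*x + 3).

Let L be the limit and take ln: ln L = lim (5x + 3)·ln(1 + 3/x) = lim (5x + 3)·(3/x + O(1/x²)) = 15.
Hence L = e^(15).

e^(15)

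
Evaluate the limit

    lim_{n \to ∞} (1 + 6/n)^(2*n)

e^(12)

Let L be the limit and take ln: ln L = lim (2n)·ln(1 + 6/n) = lim (2n)·(6/n + O(1/n²)) = 12.
Hence L = e^(12).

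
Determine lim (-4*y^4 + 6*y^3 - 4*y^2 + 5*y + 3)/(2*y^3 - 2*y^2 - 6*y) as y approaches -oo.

∞

The numerator has higher degree (4 > 3); the quotient behaves like (-4/(2))·y^1 for large |y|.
As y → −∞ this diverges to ∞.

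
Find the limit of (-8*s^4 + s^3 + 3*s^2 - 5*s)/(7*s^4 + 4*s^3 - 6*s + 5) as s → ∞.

-8/7

Numerator and denominator both have degree 4.
Dividing every term by s^4, all lower-order terms vanish and the limit is the ratio of leading coefficients, -8/(7) = -8/7.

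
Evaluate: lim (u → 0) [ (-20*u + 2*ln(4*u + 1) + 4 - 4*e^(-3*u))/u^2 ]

-34

Substitution gives 0/0 (the numerator vanishes to order 2).
Expand each term to order u^2: the coefficient of u^2 in 2·ln(1 + 4u) is -16 and in -4·e^(-3u) is -18.
Lower-order terms cancel with the polynomial part, so the numerator is (-34)·u^2 + o(u^2), and the limit is (-34)/(1) = -34.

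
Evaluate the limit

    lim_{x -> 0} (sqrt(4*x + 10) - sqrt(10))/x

Substitution gives 0/0. Multiply numerator and denominator by the conjugate √(10 + 4x) + √10.
The numerator becomes (10 + 4x) − 10 = 4x, so the expression simplifies to 4/(√(10 + 4x) + √10).
Letting x → 0 gives 4/(2√10) = √(10)/5.

√(10)/5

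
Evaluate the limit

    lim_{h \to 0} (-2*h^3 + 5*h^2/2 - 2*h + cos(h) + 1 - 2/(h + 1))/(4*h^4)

Substitution gives 0/0; apply L'Hôpital's rule 4 times.
After differentiating numerator and denominator 4 times the quotient is (cos(h) - 48/(h + 1)^5)/(96); at h = 0 this is -47/96.

-47/96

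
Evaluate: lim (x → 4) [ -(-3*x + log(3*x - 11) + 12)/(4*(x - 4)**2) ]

9/8

Direct substitution gives 0/0.
Apply L'Hôpital: lim (-3 + 3/(3*x - 11))/(32 - 8*x), still 0/0.
After 2 applications of L'Hôpital's rule the quotient is (-9/(3*x - 11)^2)/(-8); substituting x = 4 gives 9/8.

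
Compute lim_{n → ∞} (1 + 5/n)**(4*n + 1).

Let L be the limit and take ln: ln L = lim (4n + 1)·ln(1 + 5/n) = lim (4n + 1)·(5/n + O(1/n²)) = 20.
Hence L = e^(20).

e^(20)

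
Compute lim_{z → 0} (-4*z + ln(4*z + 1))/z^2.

Direct substitution gives 0/0.
Apply L'Hôpital: lim (-4 + 4/(4*z + 1))/(2*z), still 0/0.
After 2 applications of L'Hôpital's rule the quotient is (-16/(4*z + 1)^2)/(2); substituting z = 0 gives -8.

-8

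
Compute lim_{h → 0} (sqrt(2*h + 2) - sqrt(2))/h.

√(2)/2

A 0/0 form; rationalise with √(2 + 2h) + √2. This collapses the numerator to 2h, leaving 2/(√(2 + 2h) + √2) → 2/(2√2) = √(2)/2.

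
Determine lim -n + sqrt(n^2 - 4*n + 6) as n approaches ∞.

-2

This has the form ∞ − ∞. Multiply and divide by the conjugate √(n^2 - 4*n + 6) + n.
That gives (-4n + 6) / (√(n^2 - 4*n + 6) + n).
Divide numerator and denominator by n: the limit is -4/(2·1) = -2.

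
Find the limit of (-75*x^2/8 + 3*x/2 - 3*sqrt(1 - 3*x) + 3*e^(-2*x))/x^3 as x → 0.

Substitution gives 0/0 (the numerator vanishes to order 3).
Expand each term to order x^3: the coefficient of x^3 in 3·e^(-2x) is -4 and in -3·√(1 - 3x) is 81/16.
Lower-order terms cancel with the polynomial part, so the numerator is (17/16)·x^3 + o(x^3), and the limit is (17/16)/(1) = 17/16.

17/16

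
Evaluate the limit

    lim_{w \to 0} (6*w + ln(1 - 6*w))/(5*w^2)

Direct substitution gives 0/0.
Apply L'Hôpital: lim (6 - 6/(1 - 6*w))/(10*w), still 0/0.
After 2 applications of L'Hôpital's rule the quotient is (-36/(1 - 6*w)^2)/(10); substituting w = 0 gives -18/5.

-18/5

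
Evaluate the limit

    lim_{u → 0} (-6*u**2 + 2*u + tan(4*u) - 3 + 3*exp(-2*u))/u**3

Substitution gives 0/0; apply L'Hôpital's rule 3 times.
After differentiating numerator and denominator 3 times the quotient is (8*(16*(3*tan(4*u)^2 + 1)*e^(2*u)/cos(4*u)^2 - 3)*e^(-2*u))/(6); at u = 0 this is 52/3.

52/3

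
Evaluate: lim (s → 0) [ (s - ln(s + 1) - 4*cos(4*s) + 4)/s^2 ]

65/2

Substitution gives 0/0; apply L'Hôpital's rule 2 times.
After differentiating numerator and denominator 2 times the quotient is (64*cos(4*s) + (s + 1)^(-2))/(2); at s = 0 this is 65/2.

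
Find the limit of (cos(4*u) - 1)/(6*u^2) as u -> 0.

Direct substitution gives 0/0.
Apply L'Hôpital: lim (-4*sin(4*u))/(12*u), still 0/0.
After 2 applications of L'Hôpital's rule the quotient is (-16*cos(4*u))/(12); substituting u = 0 gives -4/3.

-4/3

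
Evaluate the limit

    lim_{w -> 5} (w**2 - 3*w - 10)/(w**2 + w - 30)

7/11

At w = 5 both the top and bottom vanish — a removable singularity. Factoring out (w - 5) from each leaves (w + 2)/(w + 6), which at w = 5 equals 7/11.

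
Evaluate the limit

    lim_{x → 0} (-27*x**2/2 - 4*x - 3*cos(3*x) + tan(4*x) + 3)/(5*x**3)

Substitution gives 0/0; apply L'Hôpital's rule 3 times.
After differentiating numerator and denominator 3 times the quotient is (-81*sin(3*x) + 384*tan(4*x)^4 + 512*tan(4*x)^2 + 128)/(30); at x = 0 this is 64/15.

64/15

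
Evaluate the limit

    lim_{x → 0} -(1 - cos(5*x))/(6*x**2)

Substitution gives 0/0.
Use (1 − cos u)/u² → 1/2 with u = 5x: the limit is 5²/(2·(-6)) = -25/12.

-25/12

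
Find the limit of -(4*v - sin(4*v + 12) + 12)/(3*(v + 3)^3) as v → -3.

Direct substitution gives 0/0.
Apply L'Hôpital: lim (4 - 4*cos(4*v + 12))/(-9*(v + 3)^2), still 0/0.
Apply L'Hôpital: lim (16*sin(4*v + 12))/(-18*v - 54), still 0/0.
After 3 applications of L'Hôpital's rule the quotient is (64*cos(4*v + 12))/(-18); substituting v = -3 gives -32/9.

-32/9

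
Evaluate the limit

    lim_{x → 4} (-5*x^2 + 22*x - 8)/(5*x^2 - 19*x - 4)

-6/7

At x = 4 both the top and bottom vanish — a removable singularity. Factoring out (x - 4) from each leaves (2 - 5*x)/(5*x + 1), which at x = 4 equals -6/7.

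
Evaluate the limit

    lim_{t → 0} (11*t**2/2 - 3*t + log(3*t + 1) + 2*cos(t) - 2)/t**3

9

Substitution gives 0/0 (the numerator vanishes to order 3).
Expand each term to order t^3: the coefficient of t^3 in 2·cos(t) is 0 and in ln(1 + 3t) is 9.
Lower-order terms cancel with the polynomial part, so the numerator is (9)·t^3 + o(t^3), and the limit is (9)/(1) = 9.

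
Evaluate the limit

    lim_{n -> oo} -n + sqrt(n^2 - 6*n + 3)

This has the form ∞ − ∞. Multiply and divide by the conjugate √(n^2 - 6*n + 3) + n.
That gives (-6n + 3) / (√(n^2 - 6*n + 3) + n).
Divide numerator and denominator by n: the limit is -6/(2·1) = -3.

-3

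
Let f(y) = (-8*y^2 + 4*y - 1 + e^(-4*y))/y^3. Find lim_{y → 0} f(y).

Direct substitution gives 0/0.
Apply L'Hôpital: lim (-16*y + 4 - 4*e^(-4*y))/(3*y^2), still 0/0.
Apply L'Hôpital: lim (-16 + 16*e^(-4*y))/(6*y), still 0/0.
After 3 applications of L'Hôpital's rule the quotient is (-64*e^(-4*y))/(6); substituting y = 0 gives -32/3.

-32/3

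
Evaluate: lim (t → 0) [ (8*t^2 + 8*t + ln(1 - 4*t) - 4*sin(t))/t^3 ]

-62/3

Substitution gives 0/0; apply L'Hôpital's rule 3 times.
After differentiating numerator and denominator 3 times the quotient is (4*cos(t) + 128/(4*t - 1)^3)/(6); at t = 0 this is -62/3.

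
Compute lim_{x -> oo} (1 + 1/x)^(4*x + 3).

Let L be the limit and take ln: ln L = lim (4x + 3)·ln(1 + 1/x) = lim (4x + 3)·(1/x + O(1/x²)) = 4.
Hence L = e^(4).

e^(4)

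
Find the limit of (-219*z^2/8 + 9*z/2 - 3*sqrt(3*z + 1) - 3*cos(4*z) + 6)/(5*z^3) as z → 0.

-81/80

Substitution gives 0/0; apply L'Hôpital's rule 3 times.
After differentiating numerator and denominator 3 times the quotient is (-192*sin(4*z) - 243/(8*(3*z + 1)^(5/2)))/(30); at z = 0 this is -81/80.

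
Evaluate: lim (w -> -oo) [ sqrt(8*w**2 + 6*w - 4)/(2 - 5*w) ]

2*√(2)/5

For large |w|, √(8*w^2 + 6*w - 4) ≈ √8·|w| and the denominator ≈ -5w.
Since w → −∞, |w| = −w, giving −√8/(-5) = 2*√(2)/5.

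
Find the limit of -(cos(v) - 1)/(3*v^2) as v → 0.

Direct substitution gives 0/0.
Apply L'Hôpital: lim (-sin(v))/(-6*v), still 0/0.
After 2 applications of L'Hôpital's rule the quotient is (-cos(v))/(-6); substituting v = 0 gives 1/6.

1/6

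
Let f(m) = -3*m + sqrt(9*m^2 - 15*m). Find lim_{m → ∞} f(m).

-5/2

This has the form ∞ − ∞. Multiply and divide by the conjugate √(9*m^2 - 15*m) + 3m.
That gives (-15m) / (√(9*m^2 - 15*m) + 3m).
Divide numerator and denominator by m: the limit is -15/(2·3) = -5/2.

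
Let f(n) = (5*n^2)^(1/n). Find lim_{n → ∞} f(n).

1

Base → ∞ and exponent → 0: an ∞^0 form.
Take logs: (1/n)·ln(5·n^2) = (ln 5 + 2·ln n)/n → 0.
So the limit is e^0 = 1.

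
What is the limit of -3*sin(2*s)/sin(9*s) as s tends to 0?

-2/3

Substitution gives 0/0.
Divide numerator and denominator by s: sin(2s)/s → 2 and sin(9s)/s → 9, so the limit is -3·2/9 = -2/3.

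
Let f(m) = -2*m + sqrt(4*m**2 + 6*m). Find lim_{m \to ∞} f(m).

This has the form ∞ − ∞. Multiply and divide by the conjugate √(4*m^2 + 6*m) + 2m.
That gives (6m) / (√(4*m^2 + 6*m) + 2m).
Divide numerator and denominator by m: the limit is 6/(2·2) = 3/2.

3/2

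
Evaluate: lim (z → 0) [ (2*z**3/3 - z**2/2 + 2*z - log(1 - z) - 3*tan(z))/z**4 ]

Substitution gives 0/0 (the numerator vanishes to order 4).
Expand each term to order z^4: the coefficient of z^4 in -3·tan(z) is 0 and in −ln(1 - z) is 1/4.
Lower-order terms cancel with the polynomial part, so the numerator is (1/4)·z^4 + o(z^4), and the limit is (1/4)/(1) = 1/4.

1/4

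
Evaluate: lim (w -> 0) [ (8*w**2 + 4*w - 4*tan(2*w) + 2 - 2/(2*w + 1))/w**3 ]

16/3

Substitution gives 0/0 (the numerator vanishes to order 3).
Expand each term to order w^3: the coefficient of w^3 in -2·1/(1 + 2w) is 16 and in -4·tan(2w) is -32/3.
Lower-order terms cancel with the polynomial part, so the numerator is (16/3)·w^3 + o(w^3), and the limit is (16/3)/(1) = 16/3.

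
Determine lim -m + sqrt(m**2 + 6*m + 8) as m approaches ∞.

3

This has the form ∞ − ∞. Multiply and divide by the conjugate √(m^2 + 6*m + 8) + m.
That gives (6m + 8) / (√(m^2 + 6*m + 8) + m).
Divide numerator and denominator by m: the limit is 6/(2·1) = 3.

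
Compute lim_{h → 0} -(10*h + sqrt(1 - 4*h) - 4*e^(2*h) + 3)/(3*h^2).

Substitution gives 0/0; apply L'Hôpital's rule 2 times.
After differentiating numerator and denominator 2 times the quotient is (-16*e^(2*h) - 4/(1 - 4*h)^(3/2))/(-6); at h = 0 this is 10/3.

10/3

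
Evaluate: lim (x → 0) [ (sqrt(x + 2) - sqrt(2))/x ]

√(2)/4

A 0/0 form; rationalise with √(2 + x) + √2. This collapses the numerator to x, leaving 1/(√(2 + x) + √2) → 1/(2√2) = √(2)/4.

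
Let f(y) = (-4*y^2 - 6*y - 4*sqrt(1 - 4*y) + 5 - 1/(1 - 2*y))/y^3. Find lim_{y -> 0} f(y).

Substitution gives 0/0; apply L'Hôpital's rule 3 times.
After differentiating numerator and denominator 3 times the quotient is (-48/(2*y - 1)^4 + 96/(1 - 4*y)^(5/2))/(6); at y = 0 this is 8.

8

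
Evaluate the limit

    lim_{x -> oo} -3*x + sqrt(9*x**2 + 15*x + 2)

This has the form ∞ − ∞. Multiply and divide by the conjugate √(9*x^2 + 15*x + 2) + 3x.
That gives (15x + 2) / (√(9*x^2 + 15*x + 2) + 3x).
Divide numerator and denominator by x: the limit is 15/(2·3) = 5/2.

5/2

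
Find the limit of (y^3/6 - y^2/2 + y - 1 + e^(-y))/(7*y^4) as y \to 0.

Direct substitution gives 0/0.
Apply L'Hôpital: lim (y^2/2 - y + 1 - e^(-y))/(28*y^3), still 0/0.
Apply L'Hôpital: lim (y - 1 + e^(-y))/(84*y^2), still 0/0.
Apply L'Hôpital: lim (1 - e^(-y))/(168*y), still 0/0.
After 4 applications of L'Hôpital's rule the quotient is (e^(-y))/(168); substituting y = 0 gives 1/168.

1/168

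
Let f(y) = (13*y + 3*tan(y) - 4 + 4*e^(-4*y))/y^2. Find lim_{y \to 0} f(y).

32

Substitution gives 0/0 (the numerator vanishes to order 2).
Expand each term to order y^2: the coefficient of y^2 in 3·tan(y) is 0 and in 4·e^(-4y) is 32.
Lower-order terms cancel with the polynomial part, so the numerator is (32)·y^2 + o(y^2), and the limit is (32)/(1) = 32.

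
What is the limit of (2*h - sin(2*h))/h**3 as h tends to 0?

Direct substitution gives 0/0.
Apply L'Hôpital: lim (2 - 2*cos(2*h))/(3*h^2), still 0/0.
Apply L'Hôpital: lim (4*sin(2*h))/(6*h), still 0/0.
After 3 applications of L'Hôpital's rule the quotient is (8*cos(2*h))/(6); substituting h = 0 gives 4/3.

4/3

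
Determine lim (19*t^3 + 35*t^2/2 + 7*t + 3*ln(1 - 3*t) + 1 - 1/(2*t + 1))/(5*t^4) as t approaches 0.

-307/20

Substitution gives 0/0; apply L'Hôpital's rule 4 times.
After differentiating numerator and denominator 4 times the quotient is (-1458/(3*t - 1)^4 - 384/(2*t + 1)^5)/(120); at t = 0 this is -307/20.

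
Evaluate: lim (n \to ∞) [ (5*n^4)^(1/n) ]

Base → ∞ and exponent → 0: an ∞^0 form.
Take logs: (1/n)·ln(5·n^4) = (ln 5 + 4·ln n)/n → 0.
So the limit is e^0 = 1.

1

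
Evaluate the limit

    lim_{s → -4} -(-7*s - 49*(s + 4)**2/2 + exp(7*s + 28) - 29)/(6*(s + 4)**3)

-343/36

Direct substitution gives 0/0.
Apply L'Hôpital: lim (-49*s + 7*e^(7*s + 28) - 203)/(-18*(s + 4)^2), still 0/0.
Apply L'Hôpital: lim (49*e^(7*s + 28) - 49)/(-36*s - 144), still 0/0.
After 3 applications of L'Hôpital's rule the quotient is (343*e^(7*s + 28))/(-36); substituting s = -4 gives -343/36.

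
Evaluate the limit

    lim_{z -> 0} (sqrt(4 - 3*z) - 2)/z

-3/4

A 0/0 form; rationalise with √(4 - 3z) + √4. This collapses the numerator to -3z, leaving -3/(√(4 - 3z) + √4) → -3/(2√4) = -3/4.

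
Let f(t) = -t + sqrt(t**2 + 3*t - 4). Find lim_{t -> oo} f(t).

3/2

This has the form ∞ − ∞. Multiply and divide by the conjugate √(t^2 + 3*t - 4) + t.
That gives (3t - 4) / (√(t^2 + 3*t - 4) + t).
Divide numerator and denominator by t: the limit is 3/(2·1) = 3/2.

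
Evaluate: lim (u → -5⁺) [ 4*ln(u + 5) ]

As u → -5⁺, u + 5 → 0⁺ and ln(u + 5) → −∞.
Multiplying by 4 gives -∞.

-∞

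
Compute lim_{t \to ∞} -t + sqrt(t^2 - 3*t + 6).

This has the form ∞ − ∞. Multiply and divide by the conjugate √(t^2 - 3*t + 6) + t.
That gives (-3t + 6) / (√(t^2 - 3*t + 6) + t).
Divide numerator and denominator by t: the limit is -3/(2·1) = -3/2.

-3/2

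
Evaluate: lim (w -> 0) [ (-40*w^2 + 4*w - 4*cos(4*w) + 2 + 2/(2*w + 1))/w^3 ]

Substitution gives 0/0; apply L'Hôpital's rule 3 times.
After differentiating numerator and denominator 3 times the quotient is (-256*sin(4*w) - 96/(2*w + 1)^4)/(6); at w = 0 this is -16.

-16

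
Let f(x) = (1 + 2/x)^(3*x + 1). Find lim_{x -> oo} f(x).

e^(6)

Let L be the limit and take ln: ln L = lim (3x + 1)·ln(1 + 2/x) = lim (3x + 1)·(2/x + O(1/x²)) = 6.
Hence L = e^(6).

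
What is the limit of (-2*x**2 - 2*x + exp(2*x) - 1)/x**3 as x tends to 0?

Direct substitution gives 0/0.
Apply L'Hôpital: lim (-4*x + 2*e^(2*x) - 2)/(3*x^2), still 0/0.
Apply L'Hôpital: lim (4*e^(2*x) - 4)/(6*x), still 0/0.
After 3 applications of L'Hôpital's rule the quotient is (8*e^(2*x))/(6); substituting x = 0 gives 4/3.

4/3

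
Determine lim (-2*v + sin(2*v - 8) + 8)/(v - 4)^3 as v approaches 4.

Direct substitution gives 0/0.
Apply L'Hôpital: lim (2*cos(2*v - 8) - 2)/(3*(v - 4)^2), still 0/0.
Apply L'Hôpital: lim (-4*sin(2*v - 8))/(6*v - 24), still 0/0.
After 3 applications of L'Hôpital's rule the quotient is (-8*cos(2*v - 8))/(6); substituting v = 4 gives -4/3.

-4/3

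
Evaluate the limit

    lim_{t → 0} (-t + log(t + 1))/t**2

-1/2

Direct substitution gives 0/0.
Apply L'Hôpital: lim (-1 + 1/(t + 1))/(2*t), still 0/0.
After 2 applications of L'Hôpital's rule the quotient is (-1/(t + 1)^2)/(2); substituting t = 0 gives -1/2.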